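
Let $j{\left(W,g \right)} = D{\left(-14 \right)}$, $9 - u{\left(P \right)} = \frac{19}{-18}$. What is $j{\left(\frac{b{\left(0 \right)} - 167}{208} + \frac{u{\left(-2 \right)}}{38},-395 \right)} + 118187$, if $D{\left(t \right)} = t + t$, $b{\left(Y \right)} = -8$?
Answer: $118159$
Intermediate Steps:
$u{\left(P \right)} = \frac{181}{18}$ ($u{\left(P \right)} = 9 - \frac{19}{-18} = 9 - 19 \left(- \frac{1}{18}\right) = 9 - - \frac{19}{18} = 9 + \frac{19}{18} = \frac{181}{18}$)
$D{\left(t \right)} = 2 t$
$j{\left(W,g \right)} = -28$ ($j{\left(W,g \right)} = 2 \left(-14\right) = -28$)
$j{\left(\frac{b{\left(0 \right)} - 167}{208} + \frac{u{\left(-2 \right)}}{38},-395 \right)} + 118187 = -28 + 118187 = 118159$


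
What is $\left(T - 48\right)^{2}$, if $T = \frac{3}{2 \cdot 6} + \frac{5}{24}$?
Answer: $\frac{1301881}{576} \approx 2260.2$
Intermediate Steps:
$T = \frac{11}{24}$ ($T = \frac{3}{12} + 5 \cdot \frac{1}{24} = 3 \cdot \frac{1}{12} + \frac{5}{24} = \frac{1}{4} + \frac{5}{24} = \frac{11}{24} \approx 0.45833$)
$\left(T - 48\right)^{2} = \left(\frac{11}{24} - 48\right)^{2} = \left(- \frac{1141}{24}\right)^{2} = \frac{1301881}{576}$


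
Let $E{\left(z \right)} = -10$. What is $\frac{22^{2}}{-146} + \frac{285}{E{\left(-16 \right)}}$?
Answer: $- \frac{4645}{146} \approx -31.815$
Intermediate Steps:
$\frac{22^{2}}{-146} + \frac{285}{E{\left(-16 \right)}} = \frac{22^{2}}{-146} + \frac{285}{-10} = 484 \left(- \frac{1}{146}\right) + 285 \left(- \frac{1}{10}\right) = - \frac{242}{73} - \frac{57}{2} = - \frac{4645}{146}$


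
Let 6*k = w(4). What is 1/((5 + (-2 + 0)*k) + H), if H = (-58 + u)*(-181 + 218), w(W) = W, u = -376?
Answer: -3/48163 ≈ -6.2288e-5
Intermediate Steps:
k = ⅔ (k = (⅙)*4 = ⅔ ≈ 0.66667)
H = -16058 (H = (-58 - 376)*(-181 + 218) = -434*37 = -16058)
1/((5 + (-2 + 0)*k) + H) = 1/((5 + (-2 + 0)*(⅔)) - 16058) = 1/((5 - 2*⅔) - 16058) = 1/((5 - 4/3) - 16058) = 1/(11/3 - 16058) = 1/(-48163/3) = -3/48163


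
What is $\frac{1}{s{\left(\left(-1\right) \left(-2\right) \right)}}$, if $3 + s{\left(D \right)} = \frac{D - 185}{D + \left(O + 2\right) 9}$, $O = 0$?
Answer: $- \frac{20}{243} \approx -0.082304$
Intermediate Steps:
$s{\left(D \right)} = -3 + \frac{-185 + D}{18 + D}$ ($s{\left(D \right)} = -3 + \frac{D - 185}{D + \left(0 + 2\right) 9} = -3 + \frac{-185 + D}{D + 2 \cdot 9} = -3 + \frac{-185 + D}{D + 18} = -3 + \frac{-185 + D}{18 + D}$)
$\frac{1}{s{\left(\left(-1\right) \left(-2\right) \right)}} = \frac{1}{\frac{1}{18 - -2} \left(-239 - 2 \left(\left(-1\right) \left(-2\right)\right)\right)} = \frac{1}{\frac{1}{18 + 2} \left(-239 - 4\right)} = \frac{1}{\frac{1}{20} \left(-239 - 4\right)} = \frac{1}{\frac{1}{20} \left(-243\right)} = \frac{1}{- \frac{243}{20}} = - \frac{20}{243}$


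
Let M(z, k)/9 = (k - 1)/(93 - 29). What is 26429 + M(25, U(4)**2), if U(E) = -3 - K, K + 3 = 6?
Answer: 1691771/64 ≈ 26434.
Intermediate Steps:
K = 3 (K = -3 + 6 = 3)
U(E) = -6 (U(E) = -3 - 1*3 = -3 - 3 = -6)
M(z, k) = -9/64 + 9*k/64 (M(z, k) = 9*((k - 1)/(93 - 29)) = 9*((-1 + k)/64) = 9*((-1 + k)*(1/64)) = 9*(-1/64 + k/64) = -9/64 + 9*k/64)
26429 + M(25, U(4)**2) = 26429 + (-9/64 + (9/64)*(-6)**2) = 26429 + (-9/64 + (9/64)*36) = 26429 + (-9/64 + 81/16) = 26429 + 315/64 = 1691771/64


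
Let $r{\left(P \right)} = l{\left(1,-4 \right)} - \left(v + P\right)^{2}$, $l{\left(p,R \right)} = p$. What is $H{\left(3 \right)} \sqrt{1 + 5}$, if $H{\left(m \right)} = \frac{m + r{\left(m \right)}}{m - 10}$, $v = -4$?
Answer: $- \frac{3 \sqrt{6}}{7} \approx -1.0498$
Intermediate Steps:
$r{\left(P \right)} = 1 - \left(-4 + P\right)^{2}$
$H{\left(m \right)} = \frac{1 + m - \left(-4 + m\right)^{2}}{-10 + m}$ ($H{\left(m \right)} = \frac{m - \left(-1 + \left(-4 + m\right)^{2}\right)}{m - 10} = \frac{1 + m - \left(-4 + m\right)^{2}}{-10 + m}$)
$H{\left(3 \right)} \sqrt{1 + 5} = \frac{1 + 3 - \left(-4 + 3\right)^{2}}{-10 + 3} \sqrt{1 + 5} = \frac{1 + 3 - \left(-1\right)^{2}}{-7} \sqrt{6} = - \frac{1 + 3 - 1}{7} \sqrt{6} = \left(- \frac{1}{7}\right) 3 \sqrt{6} = - \frac{3 \sqrt{6}}{7}$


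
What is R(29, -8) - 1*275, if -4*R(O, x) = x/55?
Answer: -15123/55 ≈ -274.96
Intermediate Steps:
R(O, x) = -x/220 (R(O, x) = -x/(4*55) = -x/220)
R(29, -8) - 1*275 = -1/220*(-8) - 1*275 = 2/55 - 275 = -15123/55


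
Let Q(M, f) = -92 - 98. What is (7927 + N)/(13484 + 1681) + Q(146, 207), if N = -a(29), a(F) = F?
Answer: -2873452/15165 ≈ -189.48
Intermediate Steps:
Q(M, f) = -190
N = -29 (N = -1*29 = -29)
(7927 + N)/(13484 + 1681) + Q(146, 207) = (7927 - 29)/(13484 + 1681) - 190 = 7898/15165 - 190 = -2873452/15165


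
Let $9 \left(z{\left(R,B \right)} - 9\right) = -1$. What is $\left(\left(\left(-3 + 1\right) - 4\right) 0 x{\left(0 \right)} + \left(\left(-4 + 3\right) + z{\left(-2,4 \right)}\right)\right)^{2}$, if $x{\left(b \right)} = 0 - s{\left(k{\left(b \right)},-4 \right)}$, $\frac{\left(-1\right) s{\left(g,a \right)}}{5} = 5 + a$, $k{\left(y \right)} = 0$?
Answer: $\frac{5041}{81} \approx 62.235$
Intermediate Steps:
$z{\left(R,B \right)} = \frac{80}{9}$ ($z{\left(R,B \right)} = 9 + \frac{1}{9} \left(-1\right) = 9 - \frac{1}{9} = \frac{80}{9}$)
$s{\left(g,a \right)} = -25 - 5 a$ ($s{\left(g,a \right)} = - 5 \left(5 + a\right) = -25 - 5 a$)
$x{\left(b \right)} = 5$ ($x{\left(b \right)} = 0 - \left(-25 - -20\right) = 0 - \left(-25 + 20\right) = 0 - -5 = 0 + 5 = 5$)
$\left(\left(\left(-3 + 1\right) - 4\right) 0 x{\left(0 \right)} + \left(\left(-4 + 3\right) + z{\left(-2,4 \right)}\right)\right)^{2} = \left(\left(\left(-3 + 1\right) - 4\right) 0 \cdot 5 + \left(\left(-4 + 3\right) + \frac{80}{9}\right)\right)^{2} = \left(\left(-2 - 4\right) 0 \cdot 5 + \left(-1 + \frac{80}{9}\right)\right)^{2} = \left(\left(-6\right) 0 \cdot 5 + \frac{71}{9}\right)^{2} = \left(0 \cdot 5 + \frac{71}{9}\right)^{2} = \left(0 + \frac{71}{9}\right)^{2} = \left(\frac{71}{9}\right)^{2} = \frac{5041}{81}$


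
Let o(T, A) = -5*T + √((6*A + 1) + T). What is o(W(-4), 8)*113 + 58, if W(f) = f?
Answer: 2318 + 339*√5 ≈ 3076.0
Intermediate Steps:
o(T, A) = √(1 + T + 6*A) - 5*T (o(T, A) = -5*T + √((1 + 6*A) + T) = -5*T + √(1 + T + 6*A) = √(1 + T + 6*A) - 5*T)
o(W(-4), 8)*113 + 58 = (√(1 - 4 + 6*8) - 5*(-4))*113 + 58 = (√(1 - 4 + 48) + 20)*113 + 58 = (√45 + 20)*113 + 58 = (3*√5 + 20)*113 + 58 = (20 + 3*√5)*113 + 58 = (2260 + 339*√5) + 58 = 2318 + 339*√5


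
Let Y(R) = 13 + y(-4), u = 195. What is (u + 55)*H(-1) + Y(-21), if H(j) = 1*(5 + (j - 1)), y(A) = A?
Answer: 759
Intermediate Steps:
H(j) = 4 + j (H(j) = 1*(5 + (-1 + j)) = 1*(4 + j) = 4 + j)
Y(R) = 9 (Y(R) = 13 - 4 = 9)
(u + 55)*H(-1) + Y(-21) = (195 + 55)*(4 - 1) + 9 = 250*3 + 9 = 750 + 9 = 759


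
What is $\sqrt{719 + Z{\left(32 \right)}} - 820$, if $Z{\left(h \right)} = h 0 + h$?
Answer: $-820 + \sqrt{751} \approx -792.6$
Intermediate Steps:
$Z{\left(h \right)} = h$ ($Z{\left(h \right)} = 0 + h = h$)
$\sqrt{719 + Z{\left(32 \right)}} - 820 = \sqrt{719 + 32} - 820 = \sqrt{751} - 820 = -820 + \sqrt{751}$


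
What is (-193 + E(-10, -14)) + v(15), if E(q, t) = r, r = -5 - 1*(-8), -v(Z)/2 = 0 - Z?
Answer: -160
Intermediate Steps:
v(Z) = 2*Z (v(Z) = -2*(0 - Z) = -(-2)*Z = 2*Z)
r = 3 (r = -5 + 8 = 3)
E(q, t) = 3
(-193 + E(-10, -14)) + v(15) = (-193 + 3) + 2*15 = -190 + 30 = -160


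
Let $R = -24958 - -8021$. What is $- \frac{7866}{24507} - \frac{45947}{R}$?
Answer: $\frac{110310743}{46119451} \approx 2.3918$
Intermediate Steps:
$R = -16937$ ($R = -24958 + 8021 = -16937$)
$- \frac{7866}{24507} - \frac{45947}{R} = - \frac{7866}{24507} - \frac{45947}{-16937} = \left(-7866\right) \frac{1}{24507} - - \frac{45947}{16937} = - \frac{874}{2723} + \frac{45947}{16937} = \frac{110310743}{46119451}$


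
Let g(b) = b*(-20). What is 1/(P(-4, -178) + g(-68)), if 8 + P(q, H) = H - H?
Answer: 1/1352 ≈ 0.00073965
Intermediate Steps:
P(q, H) = -8 (P(q, H) = -8 + (H - H) = -8 + 0 = -8)
g(b) = -20*b
1/(P(-4, -178) + g(-68)) = 1/(-8 - 20*(-68)) = 1/(-8 + 1360) = 1/1352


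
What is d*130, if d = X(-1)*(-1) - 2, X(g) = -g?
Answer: -390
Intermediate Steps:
d = -3 (d = -1*(-1)*(-1) - 2 = 1*(-1) - 2 = -1 - 2 = -3)
d*130 = -3*130 = -390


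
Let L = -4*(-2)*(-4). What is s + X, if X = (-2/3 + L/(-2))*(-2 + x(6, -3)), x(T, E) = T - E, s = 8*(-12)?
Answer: 34/3 ≈ 11.333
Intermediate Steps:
L = -32 (L = 8*(-4) = -32)
s = -96
X = 322/3 (X = (-2/3 - 32/(-2))*(-2 + (6 - 1*(-3))) = (-2*1/3 - 32*(-1/2))*(-2 + (6 + 3)) = (-2/3 + 16)*(-2 + 9) = (46/3)*7 = 322/3 ≈ 107.33)
s + X = -96 + 322/3 = 34/3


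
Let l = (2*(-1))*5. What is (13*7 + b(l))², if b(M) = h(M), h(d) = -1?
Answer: 8100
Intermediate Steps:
l = -10 (l = -2*5 = -10)
b(M) = -1
(13*7 + b(l))² = (13*7 - 1)² = (91 - 1)² = 90² = 8100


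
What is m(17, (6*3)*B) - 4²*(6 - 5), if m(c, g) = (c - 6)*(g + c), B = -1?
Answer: -27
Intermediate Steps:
m(c, g) = (-6 + c)*(c + g)
m(17, (6*3)*B) - 4²*(6 - 5) = (17² - 6*17 - 6*6*3*(-1) + 17*((6*3)*(-1))) - 4²*(6 - 5) = (289 - 102 - 108*(-1) + 17*(18*(-1))) - 16 = (289 - 102 - 6*(-18) + 17*(-18)) - 1*16 = (289 - 102 + 108 - 306) - 16 = -11 - 16 = -27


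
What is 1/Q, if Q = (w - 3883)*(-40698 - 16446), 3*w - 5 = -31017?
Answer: 1/812606728 ≈ 1.2306e-9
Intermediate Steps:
w = -31012/3 (w = 5/3 + (⅓)*(-31017) = 5/3 - 10339 = -31012/3 ≈ -10337.)
Q = 812606728 (Q = (-31012/3 - 3883)*(-40698 - 16446) = -42661/3*(-57144) = 812606728)
1/Q = 1/812606728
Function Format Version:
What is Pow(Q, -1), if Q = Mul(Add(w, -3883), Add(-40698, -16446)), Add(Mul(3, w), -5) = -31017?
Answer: Rational(1, 812606728) ≈ 1.2306e-9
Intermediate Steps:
w = Rational(-31012, 3) (w = Add(Rational(5, 3), Mul(Rational(1, 3), -31017)) = Add(Rational(5, 3), -10339) = Rational(-31012, 3) ≈ -10337.)
Q = 812606728 (Q = Mul(Add(Rational(-31012, 3), -3883), Add(-40698, -16446)) = Mul(Rational(-42661, 3), -57144) = 812606728)
Pow(Q, -1) = Pow(812606728, -1) = Rational(1, 812606728)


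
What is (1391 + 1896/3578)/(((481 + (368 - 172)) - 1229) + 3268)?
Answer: 2489447/4858924 ≈ 0.51235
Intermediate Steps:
(1391 + 1896/3578)/(((481 + (368 - 172)) - 1229) + 3268) = (1391 + 1896*(1/3578))/(((481 + 196) - 1229) + 3268) = (1391 + 948/1789)/((677 - 1229) + 3268) = 2489447/(1789*(-552 + 3268)) = (2489447/1789)/2716 = (2489447/1789)*(1/2716) = 2489447/4858924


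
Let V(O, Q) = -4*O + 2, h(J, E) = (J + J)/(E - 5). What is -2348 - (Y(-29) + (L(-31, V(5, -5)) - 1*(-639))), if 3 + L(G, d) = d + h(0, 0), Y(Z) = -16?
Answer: -2950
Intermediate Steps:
h(J, E) = 2*J/(-5 + E) (h(J, E) = (2*J)/(-5 + E) = 2*J/(-5 + E))
V(O, Q) = 2 - 4*O
L(G, d) = -3 + d (L(G, d) = -3 + (d + 2*0/(-5 + 0)) = -3 + (d + 2*0/(-5)) = -3 + (d + 2*0*(-⅕)) = -3 + (d + 0) = -3 + d)
-2348 - (Y(-29) + (L(-31, V(5, -5)) - 1*(-639))) = -2348 - (-16 + ((-3 + (2 - 4*5)) - 1*(-639))) = -2348 - (-16 + ((-3 + (2 - 20)) + 639)) = -2348 - (-16 + ((-3 - 18) + 639)) = -2348 - (-16 + (-21 + 639)) = -2348 - (-16 + 618) = -2348 - 1*602 = -2348 - 602 = -2950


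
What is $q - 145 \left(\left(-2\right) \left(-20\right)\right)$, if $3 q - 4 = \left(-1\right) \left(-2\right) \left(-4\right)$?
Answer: $- \frac{17404}{3} \approx -5801.3$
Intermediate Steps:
$q = - \frac{4}{3}$ ($q = \frac{4}{3} + \frac{\left(-1\right) \left(-2\right) \left(-4\right)}{3} = \frac{4}{3} + \frac{2 \left(-4\right)}{3} = \frac{4}{3} + \frac{1}{3} \left(-8\right) = \frac{4}{3} - \frac{8}{3} = - \frac{4}{3} \approx -1.3333$)
$q - 145 \left(\left(-2\right) \left(-20\right)\right) = - \frac{4}{3} - 145 \left(\left(-2\right) \left(-20\right)\right) = - \frac{4}{3} - 5800 = - \frac{17404}{3}$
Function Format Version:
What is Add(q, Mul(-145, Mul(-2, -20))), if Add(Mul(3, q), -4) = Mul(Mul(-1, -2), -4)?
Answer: Rational(-17404, 3) ≈ -5801.3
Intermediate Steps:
q = Rational(-4, 3) (q = Add(Rational(4, 3), Mul(Rational(1, 3), Mul(Mul(-1, -2), -4))) = Add(Rational(4, 3), Mul(Rational(1, 3), Mul(2, -4))) = Add(Rational(4, 3), Mul(Rational(1, 3), -8)) = Add(Rational(4, 3), Rational(-8, 3)) = Rational(-4, 3) ≈ -1.3333)
Add(q, Mul(-145, Mul(-2, -20))) = Add(Rational(-4, 3), Mul(-145, Mul(-2, -20))) = Add(Rational(-4, 3), Mul(-145, 40)) = Add(Rational(-4, 3), -5800) = Rational(-17404, 3)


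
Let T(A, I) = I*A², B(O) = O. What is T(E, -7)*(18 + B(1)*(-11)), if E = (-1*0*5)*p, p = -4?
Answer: 0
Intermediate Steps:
E = 0 (E = (-1*0*5)*(-4) = (0*5)*(-4) = 0*(-4) = 0)
T(E, -7)*(18 + B(1)*(-11)) = (-7*0²)*(18 + 1*(-11)) = (-7*0)*(18 - 11) = 0*7 = 0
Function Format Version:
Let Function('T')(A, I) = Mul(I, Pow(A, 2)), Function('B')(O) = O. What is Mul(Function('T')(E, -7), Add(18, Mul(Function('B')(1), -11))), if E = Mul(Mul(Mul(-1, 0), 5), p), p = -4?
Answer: 0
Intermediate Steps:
E = 0 (E = Mul(Mul(Mul(-1, 0), 5), -4) = Mul(Mul(0, 5), -4) = Mul(0, -4) = 0)
Mul(Function('T')(E, -7), Add(18, Mul(Function('B')(1), -11))) = Mul(Mul(-7, Pow(0, 2)), Add(18, Mul(1, -11))) = Mul(Mul(-7, 0), Add(18, -11)) = Mul(0, 7) = 0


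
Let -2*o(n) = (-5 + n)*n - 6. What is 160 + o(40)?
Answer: -537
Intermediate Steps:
o(n) = 3 - n*(-5 + n)/2 (o(n) = -((-5 + n)*n - 6)/2 = -(n*(-5 + n) - 6)/2 = -(-6 + n*(-5 + n))/2 = 3 - n*(-5 + n)/2)
160 + o(40) = 160 + (3 - ½*40² + (5/2)*40) = 160 + (3 - ½*1600 + 100) = 160 + (3 - 800 + 100) = 160 - 697 = -537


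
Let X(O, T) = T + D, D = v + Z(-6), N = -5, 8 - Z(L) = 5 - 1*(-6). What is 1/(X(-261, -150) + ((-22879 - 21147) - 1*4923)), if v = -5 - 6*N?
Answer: -1/49077 ≈ -2.0376e-5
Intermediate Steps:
Z(L) = -3 (Z(L) = 8 - (5 - 1*(-6)) = 8 - (5 + 6) = 8 - 1*11 = 8 - 11 = -3)
v = 25 (v = -5 - 6*(-5) = -5 + 30 = 25)
D = 22 (D = 25 - 3 = 22)
X(O, T) = 22 + T (X(O, T) = T + 22 = 22 + T)
1/(X(-261, -150) + ((-22879 - 21147) - 1*4923)) = 1/((22 - 150) + ((-22879 - 21147) - 1*4923)) = 1/(-128 + (-44026 - 4923)) = 1/(-128 - 48949) = 1/(-49077) = -1/49077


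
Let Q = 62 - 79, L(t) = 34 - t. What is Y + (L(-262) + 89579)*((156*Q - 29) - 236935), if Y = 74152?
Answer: -21535413848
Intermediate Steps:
Q = -17
Y + (L(-262) + 89579)*((156*Q - 29) - 236935) = 74152 + ((34 - 1*(-262)) + 89579)*((156*(-17) - 29) - 236935) = 74152 + ((34 + 262) + 89579)*((-2652 - 29) - 236935) = 74152 + (296 + 89579)*(-2681 - 236935) = 74152 + 89875*(-239616) = 74152 - 21535488000 = -21535413848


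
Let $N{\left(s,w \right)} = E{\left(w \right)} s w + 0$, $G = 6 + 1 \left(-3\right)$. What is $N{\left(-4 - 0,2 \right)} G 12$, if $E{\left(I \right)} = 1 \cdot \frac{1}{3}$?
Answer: $-96$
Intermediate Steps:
$G = 3$ ($G = 6 - 3 = 3$)
$E{\left(I \right)} = \frac{1}{3}$ ($E{\left(I \right)} = 1 \cdot \frac{1}{3} = \frac{1}{3}$)
$N{\left(s,w \right)} = \frac{s w}{3}$ ($N{\left(s,w \right)} = \frac{s}{3} w + 0 = \frac{s w}{3} + 0 = \frac{s w}{3}$)
$N{\left(-4 - 0,2 \right)} G 12 = \frac{1}{3} \left(-4 - 0\right) 2 \cdot 3 \cdot 12 = \frac{1}{3} \left(-4 + 0\right) 2 \cdot 3 \cdot 12 = \frac{1}{3} \left(-4\right) 2 \cdot 3 \cdot 12 = \left(- \frac{8}{3}\right) 3 \cdot 12 = \left(-8\right) 12 = -96$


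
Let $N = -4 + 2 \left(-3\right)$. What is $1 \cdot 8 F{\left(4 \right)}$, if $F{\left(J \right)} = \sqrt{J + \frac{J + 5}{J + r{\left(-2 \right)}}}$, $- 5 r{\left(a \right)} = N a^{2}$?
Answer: $4 \sqrt{19} \approx 17.436$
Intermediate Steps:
$N = -10$ ($N = -4 - 6 = -10$)
$r{\left(a \right)} = 2 a^{2}$ ($r{\left(a \right)} = - \frac{\left(-10\right) a^{2}}{5} = 2 a^{2}$)
$F{\left(J \right)} = \sqrt{J + \frac{5 + J}{8 + J}}$ ($F{\left(J \right)} = \sqrt{J + \frac{J + 5}{J + 2 \left(-2\right)^{2}}} = \sqrt{J + \frac{5 + J}{J + 2 \cdot 4}} = \sqrt{J + \frac{5 + J}{J + 8}} = \sqrt{J + \frac{5 + J}{8 + J}}$)
$1 \cdot 8 F{\left(4 \right)} = 1 \cdot 8 \sqrt{\frac{5 + 4 + 4 \left(8 + 4\right)}{8 + 4}} = 8 \sqrt{\frac{5 + 4 + 4 \cdot 12}{12}} = 8 \sqrt{\frac{5 + 4 + 48}{12}} = 8 \sqrt{\frac{1}{12} \cdot 57} = 8 \sqrt{\frac{19}{4}} = 8 \frac{\sqrt{19}}{2} = 4 \sqrt{19}$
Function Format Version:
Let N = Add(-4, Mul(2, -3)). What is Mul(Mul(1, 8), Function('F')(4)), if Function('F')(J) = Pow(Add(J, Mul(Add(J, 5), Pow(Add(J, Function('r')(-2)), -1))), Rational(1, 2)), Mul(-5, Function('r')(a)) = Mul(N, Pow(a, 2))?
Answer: Mul(4, Pow(19, Rational(1, 2))) ≈ 17.436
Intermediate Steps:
N = -10 (N = Add(-4, -6) = -10)
Function('r')(a) = Mul(2, Pow(a, 2)) (Function('r')(a) = Mul(Rational(-1, 5), Mul(-10, Pow(a, 2))) = Mul(2, Pow(a, 2)))
Function('F')(J) = Pow(Add(J, Mul(Pow(Add(8, J), -1), Add(5, J))), Rational(1, 2)) (Function('F')(J) = Pow(Add(J, Mul(Add(J, 5), Pow(Add(J, Mul(2, Pow(-2, 2))), -1))), Rational(1, 2)) = Pow(Add(J, Mul(Add(5, J), Pow(Add(J, Mul(2, 4)), -1))), Rational(1, 2)) = Pow(Add(J, Mul(Add(5, J), Pow(Add(J, 8), -1))), Rational(1, 2)) = Pow(Add(J, Mul(Add(5, J), Pow(Add(8, J), -1))), Rational(1, 2)) = Pow(Add(J, Mul(Pow(Add(8, J), -1), Add(5, J))), Rational(1, 2)))
Mul(Mul(1, 8), Function('F')(4)) = Mul(Mul(1, 8), Pow(Mul(Pow(Add(8, 4), -1), Add(5, 4, Mul(4, Add(8, 4)))), Rational(1, 2))) = Mul(8, Pow(Mul(Pow(12, -1), Add(5, 4, Mul(4, 12))), Rational(1, 2))) = Mul(8, Pow(Mul(Rational(1, 12), Add(5, 4, 48)), Rational(1, 2))) = Mul(8, Pow(Mul(Rational(1, 12), 57), Rational(1, 2))) = Mul(8, Pow(Rational(19, 4), Rational(1, 2))) = Mul(8, Mul(Rational(1, 2), Pow(19, Rational(1, 2)))) = Mul(4, Pow(19, Rational(1, 2)))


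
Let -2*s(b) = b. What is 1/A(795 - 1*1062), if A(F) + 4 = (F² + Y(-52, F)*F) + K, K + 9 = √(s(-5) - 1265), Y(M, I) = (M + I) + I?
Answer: 455476/103729195813 - 5*I*√202/103729195813 ≈ 4.391e-6 - 6.8509e-10*I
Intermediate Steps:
s(b) = -b/2
Y(M, I) = M + 2*I (Y(M, I) = (I + M) + I = M + 2*I)
K = -9 + 5*I*√202/2 (K = -9 + √(-½*(-5) - 1265) = -9 + √(5/2 - 1265) = -9 + √(-2525/2) = -9 + 5*I*√202/2 ≈ -9.0 + 35.532*I)
A(F) = -13 + F² + F*(-52 + 2*F) + 5*I*√202/2 (A(F) = -4 + ((F² + (-52 + 2*F)*F) + (-9 + 5*I*√202/2)) = -4 + ((F² + F*(-52 + 2*F)) + (-9 + 5*I*√202/2)) = -4 + (-9 + F² + F*(-52 + 2*F) + 5*I*√202/2) = -13 + F² + F*(-52 + 2*F) + 5*I*√202/2)
1/A(795 - 1*1062) = 1/(-13 - 52*(795 - 1*1062) + 3*(795 - 1*1062)² + 5*I*√202/2) = 1/(-13 - 52*(795 - 1062) + 3*(795 - 1062)² + 5*I*√202/2) = 1/(-13 - 52*(-267) + 3*(-267)² + 5*I*√202/2) = 1/(-13 + 13884 + 3*71289 + 5*I*√202/2) = 1/(-13 + 13884 + 213867 + 5*I*√202/2) = 1/(227738 + 5*I*√202/2)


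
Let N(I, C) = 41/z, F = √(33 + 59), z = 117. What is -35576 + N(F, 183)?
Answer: -4162351/117 ≈ -35576.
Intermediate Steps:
F = 2*√23 (F = √92 = 2*√23 ≈ 9.5917)
N(I, C) = 41/117
-35576 + N(F, 183) = -35576 + 41/117 = -4162351/117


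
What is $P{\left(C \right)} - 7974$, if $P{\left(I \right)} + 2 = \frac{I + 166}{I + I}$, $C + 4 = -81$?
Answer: $- \frac{1356001}{170} \approx -7976.5$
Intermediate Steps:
$C = -85$ ($C = -4 - 81 = -85$)
$P{\left(I \right)} = -2 + \frac{166 + I}{2 I}$ ($P{\left(I \right)} = -2 + \frac{I + 166}{I + I} = -2 + \frac{166 + I}{2 I}$)
$P{\left(C \right)} - 7974 = \left(- \frac{3}{2} + \frac{83}{-85}\right) - 7974 = \left(- \frac{3}{2} + 83 \left(- \frac{1}{85}\right)\right) - 7974 = \left(- \frac{3}{2} - \frac{83}{85}\right) - 7974 = - \frac{421}{170} - 7974 = - \frac{1356001}{170}$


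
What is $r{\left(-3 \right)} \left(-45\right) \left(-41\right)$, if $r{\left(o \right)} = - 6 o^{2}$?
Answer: $-99630$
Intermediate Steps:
$r{\left(-3 \right)} \left(-45\right) \left(-41\right) = - 6 \left(-3\right)^{2} \left(-45\right) \left(-41\right) = \left(-6\right) 9 \left(-45\right) \left(-41\right) = \left(-54\right) \left(-45\right) \left(-41\right) = 2430 \left(-41\right) = -99630$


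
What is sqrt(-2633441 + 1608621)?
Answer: 2*I*sqrt(256205) ≈ 1012.3*I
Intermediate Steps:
sqrt(-2633441 + 1608621) = sqrt(-1024820) = 2*I*sqrt(256205)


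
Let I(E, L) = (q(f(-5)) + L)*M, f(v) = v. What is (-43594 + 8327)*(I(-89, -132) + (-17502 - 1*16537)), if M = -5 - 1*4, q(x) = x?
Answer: 1156969202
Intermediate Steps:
M = -9 (M = -5 - 4 = -9)
I(E, L) = 45 - 9*L (I(E, L) = (-5 + L)*(-9) = 45 - 9*L)
(-43594 + 8327)*(I(-89, -132) + (-17502 - 1*16537)) = (-43594 + 8327)*((45 - 9*(-132)) + (-17502 - 1*16537)) = -35267*((45 + 1188) + (-17502 - 16537)) = -35267*(1233 - 34039) = -35267*(-32806) = 1156969202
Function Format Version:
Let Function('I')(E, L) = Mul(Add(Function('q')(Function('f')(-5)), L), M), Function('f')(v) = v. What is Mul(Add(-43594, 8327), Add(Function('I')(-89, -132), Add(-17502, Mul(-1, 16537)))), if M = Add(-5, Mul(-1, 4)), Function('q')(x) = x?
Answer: 1156969202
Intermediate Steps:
M = -9 (M = Add(-5, -4) = -9)
Function('I')(E, L) = Add(45, Mul(-9, L)) (Function('I')(E, L) = Mul(Add(-5, L), -9) = Add(45, Mul(-9, L)))
Mul(Add(-43594, 8327), Add(Function('I')(-89, -132), Add(-17502, Mul(-1, 16537)))) = Mul(Add(-43594, 8327), Add(Add(45, Mul(-9, -132)), Add(-17502, Mul(-1, 16537)))) = Mul(-35267, Add(Add(45, 1188), Add(-17502, -16537))) = Mul(-35267, Add(1233, -34039)) = Mul(-35267, -32806) = 1156969202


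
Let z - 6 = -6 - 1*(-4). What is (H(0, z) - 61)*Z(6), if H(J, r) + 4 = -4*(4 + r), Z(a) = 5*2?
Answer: -970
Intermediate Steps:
z = 4 (z = 6 + (-6 - 1*(-4)) = 6 + (-6 + 4) = 6 - 2 = 4)
Z(a) = 10
H(J, r) = -20 - 4*r (H(J, r) = -4 - 4*(4 + r) = -4 + (-16 - 4*r) = -20 - 4*r)
(H(0, z) - 61)*Z(6) = ((-20 - 4*4) - 61)*10 = ((-20 - 16) - 61)*10 = (-36 - 61)*10 = -97*10 = -970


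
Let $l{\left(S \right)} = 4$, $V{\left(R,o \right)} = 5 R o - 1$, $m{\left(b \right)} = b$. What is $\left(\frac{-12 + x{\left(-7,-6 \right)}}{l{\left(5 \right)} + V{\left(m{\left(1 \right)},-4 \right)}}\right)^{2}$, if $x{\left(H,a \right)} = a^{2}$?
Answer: $\frac{576}{289} \approx 1.9931$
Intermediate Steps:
$V{\left(R,o \right)} = -1 + 5 R o$ ($V{\left(R,o \right)} = 5 R o - 1 = -1 + 5 R o$)
$\left(\frac{-12 + x{\left(-7,-6 \right)}}{l{\left(5 \right)} + V{\left(m{\left(1 \right)},-4 \right)}}\right)^{2} = \left(\frac{-12 + \left(-6\right)^{2}}{4 + \left(-1 + 5 \cdot 1 \left(-4\right)\right)}\right)^{2} = \left(\frac{-12 + 36}{4 - 21}\right)^{2} = \left(\frac{24}{4 - 21}\right)^{2} = \left(\frac{24}{-17}\right)^{2} = \left(24 \left(- \frac{1}{17}\right)\right)^{2} = \left(- \frac{24}{17}\right)^{2} = \frac{576}{289}$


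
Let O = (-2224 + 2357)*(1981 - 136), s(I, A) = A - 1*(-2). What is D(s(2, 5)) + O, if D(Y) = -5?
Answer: 245380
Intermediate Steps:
s(I, A) = 2 + A (s(I, A) = A + 2 = 2 + A)
O = 245385 (O = 133*1845 = 245385)
D(s(2, 5)) + O = -5 + 245385 = 245380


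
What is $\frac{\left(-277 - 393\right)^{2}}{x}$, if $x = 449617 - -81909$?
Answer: $\frac{224450}{265763} \approx 0.84455$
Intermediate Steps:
$x = 531526$ ($x = 449617 + 81909 = 531526$)
$\frac{\left(-277 - 393\right)^{2}}{x} = \frac{\left(-277 - 393\right)^{2}}{531526} = \left(-670\right)^{2} \cdot \frac{1}{531526} = 448900 \cdot \frac{1}{531526} = \frac{224450}{265763}$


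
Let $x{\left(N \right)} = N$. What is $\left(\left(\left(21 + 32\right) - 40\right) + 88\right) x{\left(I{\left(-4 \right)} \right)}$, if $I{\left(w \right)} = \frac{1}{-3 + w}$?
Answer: $- \frac{101}{7} \approx -14.429$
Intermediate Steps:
$\left(\left(\left(21 + 32\right) - 40\right) + 88\right) x{\left(I{\left(-4 \right)} \right)} = \frac{\left(\left(21 + 32\right) - 40\right) + 88}{-3 - 4} = \frac{\left(53 - 40\right) + 88}{-7} = \left(13 + 88\right) \left(- \frac{1}{7}\right) = 101 \left(- \frac{1}{7}\right) = - \frac{101}{7}$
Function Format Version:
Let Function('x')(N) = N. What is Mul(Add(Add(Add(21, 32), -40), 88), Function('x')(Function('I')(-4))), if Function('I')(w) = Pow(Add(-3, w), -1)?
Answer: Rational(-101, 7) ≈ -14.429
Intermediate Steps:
Mul(Add(Add(Add(21, 32), -40), 88), Function('x')(Function('I')(-4))) = Mul(Add(Add(Add(21, 32), -40), 88), Pow(Add(-3, -4), -1)) = Mul(Add(Add(53, -40), 88), Pow(-7, -1)) = Mul(Add(13, 88), Rational(-1, 7)) = Mul(101, Rational(-1, 7)) = Rational(-101, 7)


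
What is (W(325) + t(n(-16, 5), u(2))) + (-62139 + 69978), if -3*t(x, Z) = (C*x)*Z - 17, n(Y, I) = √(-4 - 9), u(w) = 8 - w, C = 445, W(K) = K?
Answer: 24509/3 - 890*I*√13 ≈ 8169.7 - 3208.9*I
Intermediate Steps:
n(Y, I) = I*√13 (n(Y, I) = √(-13) = I*√13)
t(x, Z) = 17/3 - 445*Z*x/3 (t(x, Z) = -((445*x)*Z - 17)/3 = -(445*Z*x - 17)/3 = -(-17 + 445*Z*x)/3 = 17/3 - 445*Z*x/3)
(W(325) + t(n(-16, 5), u(2))) + (-62139 + 69978) = (325 + (17/3 - 445*(8 - 1*2)*I*√13/3)) + (-62139 + 69978) = (325 + (17/3 - 445*(8 - 2)*I*√13/3)) + 7839 = (325 + (17/3 - 445/3*6*I*√13)) + 7839 = (325 + (17/3 - 890*I*√13)) + 7839 = (992/3 - 890*I*√13) + 7839 = 24509/3 - 890*I*√13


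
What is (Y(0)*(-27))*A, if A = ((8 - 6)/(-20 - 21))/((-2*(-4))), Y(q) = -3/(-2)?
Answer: 81/328 ≈ 0.24695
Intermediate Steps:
Y(q) = 3/2 (Y(q) = -3*(-½) = 3/2)
A = -1/164 (A = (2/(-41))/8 = (2*(-1/41))*(⅛) = -2/41*⅛ = -1/164 ≈ -0.0060976)
(Y(0)*(-27))*A = ((3/2)*(-27))*(-1/164) = -81/2*(-1/164) = 81/328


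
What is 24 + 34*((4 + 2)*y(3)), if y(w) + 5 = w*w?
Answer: 840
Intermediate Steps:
y(w) = -5 + w² (y(w) = -5 + w*w = -5 + w²)
24 + 34*((4 + 2)*y(3)) = 24 + 34*((4 + 2)*(-5 + 3²)) = 24 + 34*(6*(-5 + 9)) = 24 + 34*(6*4) = 24 + 34*24 = 24 + 816 = 840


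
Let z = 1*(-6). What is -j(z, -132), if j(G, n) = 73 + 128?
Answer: -201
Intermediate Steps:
z = -6
j(G, n) = 201
-j(z, -132) = -1*201 = -201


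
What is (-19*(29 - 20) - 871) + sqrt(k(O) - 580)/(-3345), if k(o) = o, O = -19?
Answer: -1042 - I*sqrt(599)/3345 ≈ -1042.0 - 0.0073167*I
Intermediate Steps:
(-19*(29 - 20) - 871) + sqrt(k(O) - 580)/(-3345) = (-19*(29 - 20) - 871) + sqrt(-19 - 580)/(-3345) = (-19*9 - 871) + sqrt(-599)*(-1/3345) = (-171 - 871) + (I*sqrt(599))*(-1/3345) = -1042 - I*sqrt(599)/3345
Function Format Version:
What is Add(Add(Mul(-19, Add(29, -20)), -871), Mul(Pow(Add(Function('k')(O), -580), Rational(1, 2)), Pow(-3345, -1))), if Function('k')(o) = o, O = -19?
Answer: Add(-1042, Mul(Rational(-1, 3345), I, Pow(599, Rational(1, 2)))) ≈ Add(-1042.0, Mul(-0.0073167, I))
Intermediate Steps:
Add(Add(Mul(-19, Add(29, -20)), -871), Mul(Pow(Add(Function('k')(O), -580), Rational(1, 2)), Pow(-3345, -1))) = Add(Add(Mul(-19, Add(29, -20)), -871), Mul(Pow(Add(-19, -580), Rational(1, 2)), Pow(-3345, -1))) = Add(Add(Mul(-19, 9), -871), Mul(Pow(-599, Rational(1, 2)), Rational(-1, 3345))) = Add(Add(-171, -871), Mul(Mul(I, Pow(599, Rational(1, 2))), Rational(-1, 3345))) = Add(-1042, Mul(Rational(-1, 3345), I, Pow(599, Rational(1, 2))))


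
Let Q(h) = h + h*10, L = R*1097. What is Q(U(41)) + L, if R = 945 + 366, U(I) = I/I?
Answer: 1438178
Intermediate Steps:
U(I) = 1
R = 1311
L = 1438167 (L = 1311*1097 = 1438167)
Q(h) = 11*h (Q(h) = h + 10*h = 11*h)
Q(U(41)) + L = 11*1 + 1438167 = 11 + 1438167 = 1438178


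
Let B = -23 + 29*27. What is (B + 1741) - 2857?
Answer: -356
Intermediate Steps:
B = 760 (B = -23 + 783 = 760)
(B + 1741) - 2857 = (760 + 1741) - 2857 = 2501 - 2857 = -356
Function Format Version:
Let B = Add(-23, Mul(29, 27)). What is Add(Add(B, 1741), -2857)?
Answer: -356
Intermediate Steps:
B = 760 (B = Add(-23, 783) = 760)
Add(Add(B, 1741), -2857) = Add(Add(760, 1741), -2857) = Add(2501, -2857) = -356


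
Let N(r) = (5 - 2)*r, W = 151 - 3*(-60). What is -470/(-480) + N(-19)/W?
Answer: 12821/15888 ≈ 0.80696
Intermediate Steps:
W = 331 (W = 151 + 180 = 331)
N(r) = 3*r
-470/(-480) + N(-19)/W = -470/(-480) + (3*(-19))/331 = -470*(-1/480) - 57*1/331 = 47/48 - 57/331 = 12821/15888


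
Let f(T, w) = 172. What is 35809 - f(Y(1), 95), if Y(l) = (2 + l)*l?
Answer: 35637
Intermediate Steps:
Y(l) = l*(2 + l)
35809 - f(Y(1), 95) = 35809 - 1*172 = 35809 - 172 = 35637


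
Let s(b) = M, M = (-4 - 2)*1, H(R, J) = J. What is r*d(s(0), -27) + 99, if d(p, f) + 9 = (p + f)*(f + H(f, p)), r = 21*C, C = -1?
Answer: -22581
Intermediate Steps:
M = -6 (M = -6*1 = -6)
s(b) = -6
r = -21 (r = 21*(-1) = -21)
d(p, f) = -9 + (f + p)**2 (d(p, f) = -9 + (p + f)*(f + p) = -9 + (f + p)*(f + p) = -9 + (f + p)**2)
r*d(s(0), -27) + 99 = -21*(-9 + (-27)**2 + (-6)**2 + 2*(-27)*(-6)) + 99 = -21*(-9 + 729 + 36 + 324) + 99 = -21*1080 + 99 = -22680 + 99 = -22581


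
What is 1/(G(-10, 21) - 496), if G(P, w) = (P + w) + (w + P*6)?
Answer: -1/524 ≈ -0.0019084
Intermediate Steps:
G(P, w) = 2*w + 7*P (G(P, w) = (P + w) + (w + 6*P) = 2*w + 7*P)
1/(G(-10, 21) - 496) = 1/((2*21 + 7*(-10)) - 496) = 1/((42 - 70) - 496) = 1/(-28 - 496) = 1/(-524) = -1/524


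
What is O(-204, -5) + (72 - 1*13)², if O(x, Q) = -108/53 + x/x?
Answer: 184438/53 ≈ 3480.0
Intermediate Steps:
O(x, Q) = -55/53 (O(x, Q) = -108*1/53 + 1 = -108/53 + 1 = -55/53)
O(-204, -5) + (72 - 1*13)² = -55/53 + (72 - 1*13)² = -55/53 + (72 - 13)² = -55/53 + 59² = -55/53 + 3481 = 184438/53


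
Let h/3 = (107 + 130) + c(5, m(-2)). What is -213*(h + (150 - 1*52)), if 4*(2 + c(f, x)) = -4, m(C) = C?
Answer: -170400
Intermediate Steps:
c(f, x) = -3 (c(f, x) = -2 + (1/4)*(-4) = -2 - 1 = -3)
h = 702 (h = 3*((107 + 130) - 3) = 3*(237 - 3) = 3*234 = 702)
-213*(h + (150 - 1*52)) = -213*(702 + (150 - 1*52)) = -213*(702 + (150 - 52)) = -213*(702 + 98) = -213*800 = -170400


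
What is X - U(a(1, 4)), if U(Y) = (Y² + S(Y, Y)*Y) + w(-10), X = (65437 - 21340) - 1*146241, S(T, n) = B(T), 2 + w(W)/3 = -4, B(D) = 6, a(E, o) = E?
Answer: -102133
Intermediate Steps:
w(W) = -18 (w(W) = -6 + 3*(-4) = -6 - 12 = -18)
S(T, n) = 6
X = -102144 (X = 44097 - 146241 = -102144)
U(Y) = -18 + Y² + 6*Y (U(Y) = (Y² + 6*Y) - 18 = -18 + Y² + 6*Y)
X - U(a(1, 4)) = -102144 - (-18 + 1² + 6*1) = -102144 - (-18 + 1 + 6) = -102144 - 1*(-11) = -102144 + 11 = -102133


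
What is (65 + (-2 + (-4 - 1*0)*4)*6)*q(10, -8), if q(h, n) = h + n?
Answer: -86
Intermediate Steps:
(65 + (-2 + (-4 - 1*0)*4)*6)*q(10, -8) = (65 + (-2 + (-4 - 1*0)*4)*6)*(10 - 8) = (65 + (-2 + (-4 + 0)*4)*6)*2 = (65 + (-2 - 4*4)*6)*2 = (65 + (-2 - 16)*6)*2 = (65 - 18*6)*2 = (65 - 108)*2 = -43*2 = -86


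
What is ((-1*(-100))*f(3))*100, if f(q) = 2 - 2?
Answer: 0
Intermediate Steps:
f(q) = 0
((-1*(-100))*f(3))*100 = (-1*(-100)*0)*100 = (100*0)*100 = 0*100 = 0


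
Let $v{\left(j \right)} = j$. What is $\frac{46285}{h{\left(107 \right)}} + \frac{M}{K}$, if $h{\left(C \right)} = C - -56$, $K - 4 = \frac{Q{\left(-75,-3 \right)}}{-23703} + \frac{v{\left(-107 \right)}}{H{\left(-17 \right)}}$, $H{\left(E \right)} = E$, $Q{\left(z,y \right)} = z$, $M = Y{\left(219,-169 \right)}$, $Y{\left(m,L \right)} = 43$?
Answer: $\frac{64958211353}{225445300} \approx 288.13$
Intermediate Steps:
$M = 43$
$K = \frac{1383100}{134317}$ ($K = 4 - \left(- \frac{107}{17} - \frac{25}{7901}\right) = 4 - - \frac{845832}{134317} = 4 + \left(\frac{25}{7901} + \frac{107}{17}\right) = 4 + \frac{845832}{134317} = \frac{1383100}{134317} \approx 10.297$)
$h{\left(C \right)} = 56 + C$ ($h{\left(C \right)} = C + 56 = 56 + C$)
$\frac{46285}{h{\left(107 \right)}} + \frac{M}{K} = \frac{46285}{56 + 107} + \frac{43}{\frac{1383100}{134317}} = \frac{46285}{163} + 43 \cdot \frac{134317}{1383100} = 46285 \cdot \frac{1}{163} + \frac{5775631}{1383100} = \frac{46285}{163} + \frac{5775631}{1383100} = \frac{64958211353}{225445300}$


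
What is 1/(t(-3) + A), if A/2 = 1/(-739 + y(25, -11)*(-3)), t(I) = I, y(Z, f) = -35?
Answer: -317/952 ≈ -0.33298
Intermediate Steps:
A = -1/317 (A = 2/(-739 - 35*(-3)) = 2/(-739 + 105) = 2/(-634) = 2*(-1/634) = -1/317 ≈ -0.0031546)
1/(t(-3) + A) = 1/(-3 - 1/317) = 1/(-952/317) = -317/952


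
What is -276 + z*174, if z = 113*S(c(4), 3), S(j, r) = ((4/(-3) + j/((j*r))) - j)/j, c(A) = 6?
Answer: -23215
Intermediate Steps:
S(j, r) = (-4/3 + 1/r - j)/j (S(j, r) = ((4*(-⅓) + j*(1/(j*r))) - j)/j = ((-4/3 + 1/r) - j)/j = (-4/3 + 1/r - j)/j)
z = -791/6 (z = 113*(-1 - 4/3/6 + 1/(6*3)) = 113*(-1 - 4/3*⅙ + (⅙)*(⅓)) = 113*(-1 - 2/9 + 1/18) = 113*(-7/6) = -791/6 ≈ -131.83)
-276 + z*174 = -276 - 791/6*174 = -276 - 22939 = -23215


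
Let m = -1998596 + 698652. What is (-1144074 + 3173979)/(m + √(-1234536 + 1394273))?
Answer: -2638762825320/1689854243399 - 2029905*√159737/1689854243399 ≈ -1.5620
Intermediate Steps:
m = -1299944
(-1144074 + 3173979)/(m + √(-1234536 + 1394273)) = (-1144074 + 3173979)/(-1299944 + √(-1234536 + 1394273)) = 2029905/(-1299944 + √159737)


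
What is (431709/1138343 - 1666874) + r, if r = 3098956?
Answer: 1630200951835/1138343 ≈ 1.4321e+6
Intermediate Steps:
(431709/1138343 - 1666874) + r = (431709/1138343 - 1666874) + 3098956 = -1897473918073/1138343 + 3098956 = 1630200951835/1138343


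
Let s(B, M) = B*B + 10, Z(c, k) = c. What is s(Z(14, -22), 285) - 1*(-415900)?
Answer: 416106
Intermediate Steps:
s(B, M) = 10 + B² (s(B, M) = B² + 10 = 10 + B²)
s(Z(14, -22), 285) - 1*(-415900) = (10 + 14²) - 1*(-415900) = (10 + 196) + 415900 = 206 + 415900 = 416106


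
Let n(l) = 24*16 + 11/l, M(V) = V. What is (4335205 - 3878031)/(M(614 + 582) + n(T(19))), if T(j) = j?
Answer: 8686306/30031 ≈ 289.24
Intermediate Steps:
n(l) = 384 + 11/l
(4335205 - 3878031)/(M(614 + 582) + n(T(19))) = (4335205 - 3878031)/((614 + 582) + (384 + 11/19)) = 457174/(1196 + (384 + 11*(1/19))) = 457174/(1196 + (384 + 11/19)) = 457174/(1196 + 7307/19) = 457174/(30031/19) = 457174*(19/30031) = 8686306/30031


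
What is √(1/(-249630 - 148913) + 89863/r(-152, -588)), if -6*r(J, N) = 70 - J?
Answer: 3*I*√58680053255383754/14746091 ≈ 49.282*I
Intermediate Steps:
r(J, N) = -35/3 + J/6 (r(J, N) = -(70 - J)/6 = -35/3 + J/6)
√(1/(-249630 - 148913) + 89863/r(-152, -588)) = √(1/(-249630 - 148913) + 89863/(-35/3 + (⅙)*(-152))) = √(1/(-398543) + 89863/(-35/3 - 76/3)) = √(-1/398543 + 89863/(-37)) = √(-1/398543 + 89863*(-1/37)) = √(-1/398543 - 89863/37) = √(-35814269646/14746091) = 3*I*√58680053255383754/14746091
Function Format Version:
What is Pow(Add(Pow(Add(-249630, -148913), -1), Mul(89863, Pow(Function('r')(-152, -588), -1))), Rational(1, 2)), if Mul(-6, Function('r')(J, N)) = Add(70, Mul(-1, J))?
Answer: Mul(Rational(3, 14746091), I, Pow(58680053255383754, Rational(1, 2))) ≈ Mul(49.282, I)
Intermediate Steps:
Function('r')(J, N) = Add(Rational(-35, 3), Mul(Rational(1, 6), J)) (Function('r')(J, N) = Mul(Rational(-1, 6), Add(70, Mul(-1, J))) = Add(Rational(-35, 3), Mul(Rational(1, 6), J)))
Pow(Add(Pow(Add(-249630, -148913), -1), Mul(89863, Pow(Function('r')(-152, -588), -1))), Rational(1, 2)) = Pow(Add(Pow(Add(-249630, -148913), -1), Mul(89863, Pow(Add(Rational(-35, 3), Mul(Rational(1, 6), -152)), -1))), Rational(1, 2)) = Pow(Add(Pow(-398543, -1), Mul(89863, Pow(Add(Rational(-35, 3), Rational(-76, 3)), -1))), Rational(1, 2)) = Pow(Add(Rational(-1, 398543), Mul(89863, Pow(-37, -1))), Rational(1, 2)) = Pow(Add(Rational(-1, 398543), Mul(89863, Rational(-1, 37))), Rational(1, 2)) = Pow(Add(Rational(-1, 398543), Rational(-89863, 37)), Rational(1, 2)) = Pow(Rational(-35814269646, 14746091), Rational(1, 2)) = Mul(Rational(3, 14746091), I, Pow(58680053255383754, Rational(1, 2)))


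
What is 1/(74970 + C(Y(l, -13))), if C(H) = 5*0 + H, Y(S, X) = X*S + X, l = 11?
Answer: 1/74814 ≈ 1.3366e-5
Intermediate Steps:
Y(S, X) = X + S*X (Y(S, X) = S*X + X = X + S*X)
C(H) = H (C(H) = 0 + H = H)
1/(74970 + C(Y(l, -13))) = 1/(74970 - 13*(1 + 11)) = 1/(74970 - 13*12) = 1/(74970 - 156) = 1/74814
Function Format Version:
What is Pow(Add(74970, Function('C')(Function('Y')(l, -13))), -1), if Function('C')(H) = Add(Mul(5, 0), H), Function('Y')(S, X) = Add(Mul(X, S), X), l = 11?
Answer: Rational(1, 74814) ≈ 1.3366e-5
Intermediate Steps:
Function('Y')(S, X) = Add(X, Mul(S, X)) (Function('Y')(S, X) = Add(Mul(S, X), X) = Add(X, Mul(S, X)))
Function('C')(H) = H (Function('C')(H) = Add(0, H) = H)
Pow(Add(74970, Function('C')(Function('Y')(l, -13))), -1) = Pow(Add(74970, Mul(-13, Add(1, 11))), -1) = Pow(Add(74970, Mul(-13, 12)), -1) = Pow(Add(74970, -156), -1) = Pow(74814, -1) = Rational(1, 74814)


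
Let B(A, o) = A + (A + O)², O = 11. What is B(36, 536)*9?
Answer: 20205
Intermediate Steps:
B(A, o) = A + (11 + A)² (B(A, o) = A + (A + 11)² = A + (11 + A)²)
B(36, 536)*9 = (36 + (11 + 36)²)*9 = (36 + 47²)*9 = (36 + 2209)*9 = 2245*9 = 20205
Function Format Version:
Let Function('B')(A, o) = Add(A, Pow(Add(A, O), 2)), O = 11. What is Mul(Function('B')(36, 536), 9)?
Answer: 20205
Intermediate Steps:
Function('B')(A, o) = Add(A, Pow(Add(11, A), 2)) (Function('B')(A, o) = Add(A, Pow(Add(A, 11), 2)) = Add(A, Pow(Add(11, A), 2)))
Mul(Function('B')(36, 536), 9) = Mul(Add(36, Pow(Add(11, 36), 2)), 9) = Mul(Add(36, Pow(47, 2)), 9) = Mul(Add(36, 2209), 9) = Mul(2245, 9) = 20205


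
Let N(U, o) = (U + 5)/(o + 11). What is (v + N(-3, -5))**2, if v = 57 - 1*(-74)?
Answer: 155236/9 ≈ 17248.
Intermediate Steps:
N(U, o) = (5 + U)/(11 + o)
v = 131 (v = 57 + 74 = 131)
(v + N(-3, -5))**2 = (131 + (5 - 3)/(11 - 5))**2 = (131 + 2/6)**2 = (131 + (1/6)*2)**2 = (131 + 1/3)**2 = (394/3)**2 = 155236/9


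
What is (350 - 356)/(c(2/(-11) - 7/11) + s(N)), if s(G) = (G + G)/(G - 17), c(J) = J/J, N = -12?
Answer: -174/53 ≈ -3.2830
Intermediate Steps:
c(J) = 1
s(G) = 2*G/(-17 + G) (s(G) = (2*G)/(-17 + G) = 2*G/(-17 + G))
(350 - 356)/(c(2/(-11) - 7/11) + s(N)) = (350 - 356)/(1 + 2*(-12)/(-17 - 12)) = -6/(1 + 2*(-12)/(-29)) = -6/(1 + 2*(-12)*(-1/29)) = -6/(1 + 24/29) = -6/53/29 = -6*29/53 = -174/53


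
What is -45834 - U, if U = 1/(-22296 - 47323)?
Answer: -3190917245/69619 ≈ -45834.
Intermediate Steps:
U = -1/69619 (U = 1/(-69619) = -1/69619 ≈ -1.4364e-5)
-45834 - U = -45834 - 1*(-1/69619) = -45834 + 1/69619 = -3190917245/69619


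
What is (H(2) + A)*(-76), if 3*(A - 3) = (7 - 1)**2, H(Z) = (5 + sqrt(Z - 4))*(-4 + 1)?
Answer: 228*I*sqrt(2) ≈ 322.44*I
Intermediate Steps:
H(Z) = -15 - 3*sqrt(-4 + Z) (H(Z) = (5 + sqrt(-4 + Z))*(-3) = -15 - 3*sqrt(-4 + Z))
A = 15 (A = 3 + (7 - 1)**2/3 = 3 + (1/3)*6**2 = 3 + (1/3)*36 = 3 + 12 = 15)
(H(2) + A)*(-76) = ((-15 - 3*sqrt(-4 + 2)) + 15)*(-76) = ((-15 - 3*I*sqrt(2)) + 15)*(-76) = -3*I*sqrt(2)*(-76) = 228*I*sqrt(2)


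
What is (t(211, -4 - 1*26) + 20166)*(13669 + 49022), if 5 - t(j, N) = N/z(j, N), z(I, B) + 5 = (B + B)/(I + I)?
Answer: 274325848131/217 ≈ 1.2642e+9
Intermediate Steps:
z(I, B) = -5 + B/I (z(I, B) = -5 + (B + B)/(I + I) = -5 + (2*B)/((2*I)) = -5 + (2*B)*(1/(2*I)) = -5 + B/I)
t(j, N) = 5 - N/(-5 + N/j)
(t(211, -4 - 1*26) + 20166)*(13669 + 49022) = ((5 - (-4 - 1*26)/(-5 + (-4 - 1*26)/211)) + 20166)*(13669 + 49022) = ((5 - (-4 - 26)/(-5 + (-4 - 26)*(1/211))) + 20166)*62691 = ((5 - 1*(-30)/(-5 - 30*1/211)) + 20166)*62691 = ((5 - 1*(-30)/(-5 - 30/211)) + 20166)*62691 = ((5 - 1*(-30)/(-1085/211)) + 20166)*62691 = ((5 - 1*(-30)*(-211/1085)) + 20166)*62691 = ((5 - 1266/217) + 20166)*62691 = (-181/217 + 20166)*62691 = (4375841/217)*62691 = 274325848131/217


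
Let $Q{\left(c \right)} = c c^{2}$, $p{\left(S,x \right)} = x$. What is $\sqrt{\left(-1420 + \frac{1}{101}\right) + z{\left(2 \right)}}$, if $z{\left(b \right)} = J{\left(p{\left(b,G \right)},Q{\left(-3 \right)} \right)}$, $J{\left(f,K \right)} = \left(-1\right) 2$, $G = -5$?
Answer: $\frac{i \sqrt{14505721}}{101} \approx 37.709 i$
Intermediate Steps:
$Q{\left(c \right)} = c^{3}$
$J{\left(f,K \right)} = -2$
$z{\left(b \right)} = -2$
$\sqrt{\left(-1420 + \frac{1}{101}\right) + z{\left(2 \right)}} = \sqrt{\left(-1420 + \frac{1}{101}\right) - 2} = \sqrt{- \frac{143419}{101} - 2} = \sqrt{- \frac{143621}{101}} = \frac{i \sqrt{14505721}}{101}$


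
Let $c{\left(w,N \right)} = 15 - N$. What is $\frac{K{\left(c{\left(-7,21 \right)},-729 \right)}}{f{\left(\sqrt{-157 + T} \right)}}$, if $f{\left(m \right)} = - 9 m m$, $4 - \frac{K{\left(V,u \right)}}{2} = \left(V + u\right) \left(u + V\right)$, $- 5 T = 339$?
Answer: $- \frac{2701105}{5058} \approx -534.03$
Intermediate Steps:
$T = - \frac{339}{5}$ ($T = \left(- \frac{1}{5}\right) 339 = - \frac{339}{5} \approx -67.8$)
$K{\left(V,u \right)} = 8 - 2 \left(V + u\right)^{2}$ ($K{\left(V,u \right)} = 8 - 2 \left(V + u\right) \left(u + V\right) = 8 - 2 \left(V + u\right) \left(V + u\right) = 8 - 2 \left(V + u\right)^{2}$)
$f{\left(m \right)} = - 9 m^{2}$
$\frac{K{\left(c{\left(-7,21 \right)},-729 \right)}}{f{\left(\sqrt{-157 + T} \right)}} = \frac{8 - 2 \left(\left(15 - 21\right) - 729\right)^{2}}{\left(-9\right) \left(\sqrt{-157 - \frac{339}{5}}\right)^{2}} = \frac{8 - 2 \left(\left(15 - 21\right) - 729\right)^{2}}{\left(-9\right) \left(\sqrt{- \frac{1124}{5}}\right)^{2}} = \frac{8 - 2 \left(-6 - 729\right)^{2}}{\left(-9\right) \left(\frac{2 i \sqrt{1405}}{5}\right)^{2}} = \frac{8 - 2 \left(-735\right)^{2}}{\left(-9\right) \left(- \frac{1124}{5}\right)} = \frac{8 - 1080450}{\frac{10116}{5}} = \left(8 - 1080450\right) \frac{5}{10116} = \left(-1080442\right) \frac{5}{10116} = - \frac{2701105}{5058}$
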